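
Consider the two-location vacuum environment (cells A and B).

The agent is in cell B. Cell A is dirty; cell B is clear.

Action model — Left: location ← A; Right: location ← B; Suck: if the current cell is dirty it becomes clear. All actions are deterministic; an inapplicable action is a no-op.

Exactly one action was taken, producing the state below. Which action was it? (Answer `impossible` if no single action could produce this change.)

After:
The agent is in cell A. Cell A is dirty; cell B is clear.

Left

try  Left: (A; A:dirty, B:clear)  ← match
try Right: (B; A:dirty, B:clear)
try  Suck: (B; A:dirty, B:clear)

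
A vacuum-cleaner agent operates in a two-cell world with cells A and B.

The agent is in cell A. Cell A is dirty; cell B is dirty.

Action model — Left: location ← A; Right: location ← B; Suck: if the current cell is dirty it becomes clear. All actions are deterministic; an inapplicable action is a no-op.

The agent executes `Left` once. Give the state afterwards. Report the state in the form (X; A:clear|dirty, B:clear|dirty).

(A; A:dirty, B:dirty)

start: (A; A:dirty, B:dirty)
1. Left → (A; A:dirty, B:dirty)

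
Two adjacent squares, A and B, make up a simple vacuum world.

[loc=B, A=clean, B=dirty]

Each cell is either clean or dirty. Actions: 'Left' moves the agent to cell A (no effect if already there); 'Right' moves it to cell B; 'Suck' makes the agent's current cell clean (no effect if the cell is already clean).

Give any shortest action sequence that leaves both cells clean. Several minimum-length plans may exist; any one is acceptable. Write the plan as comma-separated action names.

[1] after Suck: in B — A clean, B clean
min 1: B is dirty, one Suck

Suck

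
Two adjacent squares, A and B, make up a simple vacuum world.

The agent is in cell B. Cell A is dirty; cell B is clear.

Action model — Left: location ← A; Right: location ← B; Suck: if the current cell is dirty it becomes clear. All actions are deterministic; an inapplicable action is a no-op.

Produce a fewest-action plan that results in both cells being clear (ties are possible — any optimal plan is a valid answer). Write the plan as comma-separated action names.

Left, Suck

t=1 Left ⇒ <A|dirty|clear>
t=2 Suck ⇒ <A|clear|clear>
min 2: go A then Suck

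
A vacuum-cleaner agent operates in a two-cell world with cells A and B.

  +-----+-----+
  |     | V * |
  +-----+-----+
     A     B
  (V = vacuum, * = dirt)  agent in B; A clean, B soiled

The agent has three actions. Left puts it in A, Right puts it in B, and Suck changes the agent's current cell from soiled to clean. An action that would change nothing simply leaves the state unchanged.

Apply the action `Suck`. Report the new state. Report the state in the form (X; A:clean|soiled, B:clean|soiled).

start: (B; A:clean, B:soiled)
t=1 Suck ⇒ (B; A:clean, B:clean)

(B; A:clean, B:clean)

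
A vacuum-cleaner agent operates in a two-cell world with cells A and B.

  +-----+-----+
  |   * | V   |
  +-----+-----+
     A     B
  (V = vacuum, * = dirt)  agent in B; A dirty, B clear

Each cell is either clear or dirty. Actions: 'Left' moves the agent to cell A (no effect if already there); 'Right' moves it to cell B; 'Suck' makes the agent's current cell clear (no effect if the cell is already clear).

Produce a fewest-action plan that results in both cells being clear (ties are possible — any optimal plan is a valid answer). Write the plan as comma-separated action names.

t=1 Left ⇒ <A|dirty|clear>
t=2 Suck ⇒ <A|clear|clear>
min 2: go A then Suck

Left, Suck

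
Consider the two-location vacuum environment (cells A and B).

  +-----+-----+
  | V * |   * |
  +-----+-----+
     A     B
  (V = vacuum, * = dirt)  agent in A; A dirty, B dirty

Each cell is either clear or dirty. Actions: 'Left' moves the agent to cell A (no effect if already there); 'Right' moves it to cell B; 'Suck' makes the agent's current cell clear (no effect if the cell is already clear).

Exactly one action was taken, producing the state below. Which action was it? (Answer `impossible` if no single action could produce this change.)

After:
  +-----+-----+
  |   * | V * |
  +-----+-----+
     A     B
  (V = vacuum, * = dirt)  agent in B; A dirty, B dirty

try  Left: loc=A A=dirty B=dirty
try Right: loc=B A=dirty B=dirty  ← match
try  Suck: loc=A A=clear B=dirty

Right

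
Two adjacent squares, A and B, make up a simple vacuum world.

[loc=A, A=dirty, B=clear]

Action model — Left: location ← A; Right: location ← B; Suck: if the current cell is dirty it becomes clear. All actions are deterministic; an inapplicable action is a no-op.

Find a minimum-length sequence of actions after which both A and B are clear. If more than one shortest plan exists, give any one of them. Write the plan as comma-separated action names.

Suck

1. Suck → loc=A A=clear B=clear
min 1: A is dirty, one Suck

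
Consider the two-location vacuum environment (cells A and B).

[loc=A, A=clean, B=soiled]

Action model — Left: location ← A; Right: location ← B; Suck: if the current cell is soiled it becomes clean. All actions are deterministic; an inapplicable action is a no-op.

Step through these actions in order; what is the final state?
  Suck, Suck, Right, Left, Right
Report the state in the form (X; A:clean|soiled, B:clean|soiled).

(B; A:clean, B:soiled)

t=1 Suck ⇒ (A; A:clean, B:soiled)
t=2 Suck ⇒ (A; A:clean, B:soiled)
t=3 Right ⇒ (B; A:clean, B:soiled)
t=4 Left ⇒ (A; A:clean, B:soiled)
t=5 Right ⇒ (B; A:clean, B:soiled)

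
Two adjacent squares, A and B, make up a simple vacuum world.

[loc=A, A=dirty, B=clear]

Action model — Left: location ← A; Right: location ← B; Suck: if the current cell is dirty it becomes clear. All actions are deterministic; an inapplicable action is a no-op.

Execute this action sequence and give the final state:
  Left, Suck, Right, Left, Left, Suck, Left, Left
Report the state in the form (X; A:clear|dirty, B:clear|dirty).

(A; A:clear, B:clear)

[1] after Left: (A; A:dirty, B:clear)
[2] after Suck: (A; A:clear, B:clear)
[3] after Right: (B; A:clear, B:clear)
[4] after Left: (A; A:clear, B:clear)
[5] after Left: (A; A:clear, B:clear)
[6] after Suck: (A; A:clear, B:clear)
[7] after Left: (A; A:clear, B:clear)
[8] after Left: (A; A:clear, B:clear)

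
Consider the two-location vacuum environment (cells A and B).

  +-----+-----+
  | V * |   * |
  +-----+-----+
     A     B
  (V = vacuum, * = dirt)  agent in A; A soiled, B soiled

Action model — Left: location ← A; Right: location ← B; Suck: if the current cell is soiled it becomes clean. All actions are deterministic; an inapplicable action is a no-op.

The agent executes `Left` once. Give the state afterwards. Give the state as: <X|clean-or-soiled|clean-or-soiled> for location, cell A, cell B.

start: <A|soiled|soiled>
1) do Left; now <A|soiled|soiled>

<A|soiled|soiled>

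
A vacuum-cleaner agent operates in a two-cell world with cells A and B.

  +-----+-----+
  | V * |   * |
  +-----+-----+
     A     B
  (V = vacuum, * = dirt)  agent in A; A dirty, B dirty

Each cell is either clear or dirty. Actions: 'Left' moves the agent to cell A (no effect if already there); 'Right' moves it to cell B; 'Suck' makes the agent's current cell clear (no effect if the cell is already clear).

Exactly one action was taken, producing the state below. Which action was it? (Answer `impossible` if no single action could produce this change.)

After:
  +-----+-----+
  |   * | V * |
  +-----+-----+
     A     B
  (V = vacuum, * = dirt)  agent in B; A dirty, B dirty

try  Left: <A|dirty|dirty>
try Right: <B|dirty|dirty>  ← match
try  Suck: <A|clear|dirty>

Right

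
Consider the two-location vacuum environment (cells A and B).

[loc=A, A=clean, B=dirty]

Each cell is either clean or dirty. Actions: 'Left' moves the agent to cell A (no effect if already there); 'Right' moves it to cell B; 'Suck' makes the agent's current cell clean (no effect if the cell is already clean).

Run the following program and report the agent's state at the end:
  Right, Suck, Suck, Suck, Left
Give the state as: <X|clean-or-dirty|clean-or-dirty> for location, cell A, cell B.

step 1/5 (Right): <B|clean|dirty>
step 2/5 (Suck): <B|clean|clean>
step 3/5 (Suck): <B|clean|clean>
step 4/5 (Suck): <B|clean|clean>
step 5/5 (Left): <A|clean|clean>

<A|clean|clean>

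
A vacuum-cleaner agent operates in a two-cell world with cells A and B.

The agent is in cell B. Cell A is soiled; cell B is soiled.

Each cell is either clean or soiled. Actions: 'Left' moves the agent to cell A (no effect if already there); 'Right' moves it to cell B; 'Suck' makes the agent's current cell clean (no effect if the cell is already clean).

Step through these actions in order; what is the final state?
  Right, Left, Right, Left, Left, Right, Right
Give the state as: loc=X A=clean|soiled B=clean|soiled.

loc=B A=soiled B=soiled

t=1 Right ⇒ loc=B A=soiled B=soiled
t=2 Left ⇒ loc=A A=soiled B=soiled
t=3 Right ⇒ loc=B A=soiled B=soiled
t=4 Left ⇒ loc=A A=soiled B=soiled
t=5 Left ⇒ loc=A A=soiled B=soiled
t=6 Right ⇒ loc=B A=soiled B=soiled
t=7 Right ⇒ loc=B A=soiled B=soiled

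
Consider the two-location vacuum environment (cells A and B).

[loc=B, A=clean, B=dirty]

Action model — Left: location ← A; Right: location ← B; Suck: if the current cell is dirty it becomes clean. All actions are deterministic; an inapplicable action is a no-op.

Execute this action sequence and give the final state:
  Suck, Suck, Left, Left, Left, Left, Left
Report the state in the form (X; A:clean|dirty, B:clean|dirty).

t=1 Suck ⇒ (B; A:clean, B:clean)
t=2 Suck ⇒ (B; A:clean, B:clean)
t=3 Left ⇒ (A; A:clean, B:clean)
t=4 Left ⇒ (A; A:clean, B:clean)
t=5 Left ⇒ (A; A:clean, B:clean)
t=6 Left ⇒ (A; A:clean, B:clean)
t=7 Left ⇒ (A; A:clean, B:clean)

(A; A:clean, B:clean)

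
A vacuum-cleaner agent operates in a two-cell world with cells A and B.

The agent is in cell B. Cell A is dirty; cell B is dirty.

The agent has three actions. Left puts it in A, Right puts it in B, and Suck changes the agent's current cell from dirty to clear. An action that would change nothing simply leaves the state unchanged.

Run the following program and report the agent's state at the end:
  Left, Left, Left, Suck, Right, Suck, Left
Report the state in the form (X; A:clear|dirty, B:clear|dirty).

t=1 Left ⇒ (A; A:dirty, B:dirty)
t=2 Left ⇒ (A; A:dirty, B:dirty)
t=3 Left ⇒ (A; A:dirty, B:dirty)
t=4 Suck ⇒ (A; A:clear, B:dirty)
t=5 Right ⇒ (B; A:clear, B:dirty)
t=6 Suck ⇒ (B; A:clear, B:clear)
t=7 Left ⇒ (A; A:clear, B:clear)

(A; A:clear, B:clear)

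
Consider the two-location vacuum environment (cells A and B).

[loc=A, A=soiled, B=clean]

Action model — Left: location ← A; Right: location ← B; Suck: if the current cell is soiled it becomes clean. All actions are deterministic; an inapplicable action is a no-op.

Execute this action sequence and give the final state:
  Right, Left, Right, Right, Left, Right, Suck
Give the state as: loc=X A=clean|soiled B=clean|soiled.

1) do Right; now loc=B A=soiled B=clean
2) do Left; now loc=A A=soiled B=clean
3) do Right; now loc=B A=soiled B=clean
4) do Right; now loc=B A=soiled B=clean
5) do Left; now loc=A A=soiled B=clean
6) do Right; now loc=B A=soiled B=clean
7) do Suck; now loc=B A=soiled B=clean

loc=B A=soiled B=clean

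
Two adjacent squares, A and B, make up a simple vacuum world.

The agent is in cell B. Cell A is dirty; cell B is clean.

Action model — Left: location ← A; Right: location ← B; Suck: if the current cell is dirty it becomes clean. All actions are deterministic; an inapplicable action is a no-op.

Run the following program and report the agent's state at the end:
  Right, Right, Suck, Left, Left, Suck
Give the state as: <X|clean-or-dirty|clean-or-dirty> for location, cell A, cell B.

[1] after Right: <B|dirty|clean>
[2] after Right: <B|dirty|clean>
[3] after Suck: <B|dirty|clean>
[4] after Left: <A|dirty|clean>
[5] after Left: <A|dirty|clean>
[6] after Suck: <A|clean|clean>

<A|clean|clean>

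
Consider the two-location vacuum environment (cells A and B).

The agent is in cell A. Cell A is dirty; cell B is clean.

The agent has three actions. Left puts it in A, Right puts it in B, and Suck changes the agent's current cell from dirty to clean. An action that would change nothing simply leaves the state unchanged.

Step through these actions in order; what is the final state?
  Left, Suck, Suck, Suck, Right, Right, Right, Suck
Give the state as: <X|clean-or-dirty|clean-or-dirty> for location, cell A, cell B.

1) do Left; now <A|dirty|clean>
2) do Suck; now <A|clean|clean>
3) do Suck; now <A|clean|clean>
4) do Suck; now <A|clean|clean>
5) do Right; now <B|clean|clean>
6) do Right; now <B|clean|clean>
7) do Right; now <B|clean|clean>
8) do Suck; now <B|clean|clean>

<B|clean|clean>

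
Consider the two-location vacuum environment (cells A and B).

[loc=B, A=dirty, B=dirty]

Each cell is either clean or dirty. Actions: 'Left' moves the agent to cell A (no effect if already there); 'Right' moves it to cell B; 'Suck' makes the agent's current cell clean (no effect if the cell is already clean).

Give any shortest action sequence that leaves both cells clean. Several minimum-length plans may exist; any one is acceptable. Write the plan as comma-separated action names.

1. Suck → (B; A:dirty, B:clean)
2. Left → (A; A:dirty, B:clean)
3. Suck → (A; A:clean, B:clean)
min 3: Suck B + move + Suck A

Suck, Left, Suck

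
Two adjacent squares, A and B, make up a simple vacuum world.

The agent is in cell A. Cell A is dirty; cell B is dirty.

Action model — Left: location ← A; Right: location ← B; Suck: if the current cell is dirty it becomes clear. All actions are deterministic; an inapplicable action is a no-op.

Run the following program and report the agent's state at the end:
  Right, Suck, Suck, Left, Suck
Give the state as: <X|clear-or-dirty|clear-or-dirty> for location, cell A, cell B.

1. Right → <B|dirty|dirty>
2. Suck → <B|dirty|clear>
3. Suck → <B|dirty|clear>
4. Left → <A|dirty|clear>
5. Suck → <A|clear|clear>

<A|clear|clear>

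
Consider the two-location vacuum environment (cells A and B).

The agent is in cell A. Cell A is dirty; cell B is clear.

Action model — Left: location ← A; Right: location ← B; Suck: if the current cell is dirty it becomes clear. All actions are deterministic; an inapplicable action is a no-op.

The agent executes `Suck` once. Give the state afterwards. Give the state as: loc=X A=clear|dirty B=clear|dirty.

start: loc=A A=dirty B=clear
[1] after Suck: loc=A A=clear B=clear

loc=A A=clear B=clear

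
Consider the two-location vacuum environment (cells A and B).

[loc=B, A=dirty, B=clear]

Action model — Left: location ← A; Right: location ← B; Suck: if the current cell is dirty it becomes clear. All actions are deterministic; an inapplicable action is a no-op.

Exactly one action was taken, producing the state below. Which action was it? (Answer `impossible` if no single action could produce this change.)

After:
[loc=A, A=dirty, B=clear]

Left

try  Left: in A — A dirty, B clear  ← match
try Right: in B — A dirty, B clear
try  Suck: in B — A dirty, B clear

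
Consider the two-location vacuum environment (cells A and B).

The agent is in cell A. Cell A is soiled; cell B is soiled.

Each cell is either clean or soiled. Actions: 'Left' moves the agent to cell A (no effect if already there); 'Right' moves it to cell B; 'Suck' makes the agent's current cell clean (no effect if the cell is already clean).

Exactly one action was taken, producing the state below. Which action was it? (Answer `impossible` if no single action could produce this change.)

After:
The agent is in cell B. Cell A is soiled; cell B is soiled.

Right

try  Left: <A|soiled|soiled>
try Right: <B|soiled|soiled>  ← match
try  Suck: <A|clean|soiled>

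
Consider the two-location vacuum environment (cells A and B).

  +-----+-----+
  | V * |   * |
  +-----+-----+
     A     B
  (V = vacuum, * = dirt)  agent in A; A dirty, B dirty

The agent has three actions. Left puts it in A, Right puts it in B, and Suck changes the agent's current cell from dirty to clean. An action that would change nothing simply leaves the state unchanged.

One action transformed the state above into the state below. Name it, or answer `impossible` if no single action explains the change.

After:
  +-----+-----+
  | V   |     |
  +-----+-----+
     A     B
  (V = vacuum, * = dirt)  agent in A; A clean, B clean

try  Left: <A|dirty|dirty>
try Right: <B|dirty|dirty>
try  Suck: <A|clean|dirty>
no single action produces the after-state

impossible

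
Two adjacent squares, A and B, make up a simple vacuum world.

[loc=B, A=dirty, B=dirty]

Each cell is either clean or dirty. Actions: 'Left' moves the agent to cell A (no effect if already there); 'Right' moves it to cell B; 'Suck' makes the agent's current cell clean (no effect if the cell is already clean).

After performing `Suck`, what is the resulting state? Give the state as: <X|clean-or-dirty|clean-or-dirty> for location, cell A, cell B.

start: <B|dirty|dirty>
step 1/1 (Suck): <B|dirty|clean>

<B|dirty|clean>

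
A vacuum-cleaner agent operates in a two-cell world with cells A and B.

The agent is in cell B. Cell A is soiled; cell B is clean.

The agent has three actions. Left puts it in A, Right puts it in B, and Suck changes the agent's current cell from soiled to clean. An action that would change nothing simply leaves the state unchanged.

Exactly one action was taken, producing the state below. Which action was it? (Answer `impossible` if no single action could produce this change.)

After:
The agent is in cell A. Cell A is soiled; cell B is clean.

try  Left: in A — A soiled, B clean  ← match
try Right: in B — A soiled, B clean
try  Suck: in B — A soiled, B clean

Left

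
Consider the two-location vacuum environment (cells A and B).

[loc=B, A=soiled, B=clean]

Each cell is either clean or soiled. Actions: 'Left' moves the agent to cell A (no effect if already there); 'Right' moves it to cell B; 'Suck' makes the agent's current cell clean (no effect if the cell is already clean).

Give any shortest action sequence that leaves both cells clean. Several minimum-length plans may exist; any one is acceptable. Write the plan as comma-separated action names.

step 1/2 (Left): <A|soiled|clean>
step 2/2 (Suck): <A|clean|clean>
min 2: go A then Suck

Left, Suck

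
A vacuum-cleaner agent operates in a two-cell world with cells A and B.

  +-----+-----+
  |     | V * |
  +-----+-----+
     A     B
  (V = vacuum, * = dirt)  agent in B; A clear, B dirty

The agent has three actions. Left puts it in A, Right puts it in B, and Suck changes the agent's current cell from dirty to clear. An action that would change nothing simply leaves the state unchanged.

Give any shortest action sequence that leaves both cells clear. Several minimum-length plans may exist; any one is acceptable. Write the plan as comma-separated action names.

1. Suck → in B — A clear, B clear
min 1: B is dirty, one Suck

Suck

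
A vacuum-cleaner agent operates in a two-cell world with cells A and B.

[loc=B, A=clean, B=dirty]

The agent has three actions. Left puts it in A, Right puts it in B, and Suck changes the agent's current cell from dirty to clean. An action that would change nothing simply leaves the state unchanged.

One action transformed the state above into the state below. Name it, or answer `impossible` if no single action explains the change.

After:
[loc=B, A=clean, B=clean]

try  Left: (A; A:clean, B:dirty)
try Right: (B; A:clean, B:dirty)
try  Suck: (B; A:clean, B:clean)  ← match

Suck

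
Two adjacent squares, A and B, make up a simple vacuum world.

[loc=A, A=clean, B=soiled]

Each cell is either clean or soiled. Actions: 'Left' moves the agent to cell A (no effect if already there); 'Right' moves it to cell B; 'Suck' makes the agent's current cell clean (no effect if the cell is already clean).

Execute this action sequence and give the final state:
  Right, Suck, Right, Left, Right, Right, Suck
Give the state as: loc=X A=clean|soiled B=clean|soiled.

[1] after Right: loc=B A=clean B=soiled
[2] after Suck: loc=B A=clean B=clean
[3] after Right: loc=B A=clean B=clean
[4] after Left: loc=A A=clean B=clean
[5] after Right: loc=B A=clean B=clean
[6] after Right: loc=B A=clean B=clean
[7] after Suck: loc=B A=clean B=clean

loc=B A=clean B=clean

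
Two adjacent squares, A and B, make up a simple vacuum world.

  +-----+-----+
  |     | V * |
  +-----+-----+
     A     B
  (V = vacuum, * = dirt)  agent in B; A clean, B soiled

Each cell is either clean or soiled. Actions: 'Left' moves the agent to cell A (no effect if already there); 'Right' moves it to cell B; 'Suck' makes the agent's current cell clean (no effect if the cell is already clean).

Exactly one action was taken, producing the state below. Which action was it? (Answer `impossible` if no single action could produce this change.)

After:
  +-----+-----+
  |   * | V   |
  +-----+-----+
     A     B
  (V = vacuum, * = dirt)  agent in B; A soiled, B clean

impossible

try  Left: in A — A clean, B soiled
try Right: in B — A clean, B soiled
try  Suck: in B — A clean, B clean
no single action produces the after-state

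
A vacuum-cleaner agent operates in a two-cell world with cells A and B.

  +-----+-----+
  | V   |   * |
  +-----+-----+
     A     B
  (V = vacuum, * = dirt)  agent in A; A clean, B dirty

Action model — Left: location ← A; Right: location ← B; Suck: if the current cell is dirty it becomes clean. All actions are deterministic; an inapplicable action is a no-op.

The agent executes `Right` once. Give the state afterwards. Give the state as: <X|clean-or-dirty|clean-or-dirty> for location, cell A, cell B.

<B|clean|dirty>

start: <A|clean|dirty>
t=1 Right ⇒ <B|clean|dirty>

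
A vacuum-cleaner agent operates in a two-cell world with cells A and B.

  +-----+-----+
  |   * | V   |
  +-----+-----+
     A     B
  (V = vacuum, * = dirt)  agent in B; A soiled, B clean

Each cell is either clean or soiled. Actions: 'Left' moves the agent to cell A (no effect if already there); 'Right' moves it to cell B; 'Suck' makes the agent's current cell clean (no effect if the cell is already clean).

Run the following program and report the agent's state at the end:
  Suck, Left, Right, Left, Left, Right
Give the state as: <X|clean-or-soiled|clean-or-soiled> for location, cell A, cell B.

1. Suck → <B|soiled|clean>
2. Left → <A|soiled|clean>
3. Right → <B|soiled|clean>
4. Left → <A|soiled|clean>
5. Left → <A|soiled|clean>
6. Right → <B|soiled|clean>

<B|soiled|clean>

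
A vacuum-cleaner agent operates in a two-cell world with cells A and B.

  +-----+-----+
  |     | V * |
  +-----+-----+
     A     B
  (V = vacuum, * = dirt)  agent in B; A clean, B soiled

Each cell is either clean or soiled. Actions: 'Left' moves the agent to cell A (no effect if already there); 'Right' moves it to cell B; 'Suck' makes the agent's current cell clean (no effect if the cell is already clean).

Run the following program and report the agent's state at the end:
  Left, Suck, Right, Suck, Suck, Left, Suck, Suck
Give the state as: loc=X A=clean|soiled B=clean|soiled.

1. Left → loc=A A=clean B=soiled
2. Suck → loc=A A=clean B=soiled
3. Right → loc=B A=clean B=soiled
4. Suck → loc=B A=clean B=clean
5. Suck → loc=B A=clean B=clean
6. Left → loc=A A=clean B=clean
7. Suck → loc=A A=clean B=clean
8. Suck → loc=A A=clean B=clean

loc=A A=clean B=clean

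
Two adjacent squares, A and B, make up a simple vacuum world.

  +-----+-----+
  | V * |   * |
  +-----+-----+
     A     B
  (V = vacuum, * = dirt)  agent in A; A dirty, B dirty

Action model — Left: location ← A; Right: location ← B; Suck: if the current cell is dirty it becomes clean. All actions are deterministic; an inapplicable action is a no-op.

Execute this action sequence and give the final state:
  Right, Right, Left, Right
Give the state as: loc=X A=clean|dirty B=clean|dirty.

loc=B A=dirty B=dirty

step 1/4 (Right): loc=B A=dirty B=dirty
step 2/4 (Right): loc=B A=dirty B=dirty
step 3/4 (Left): loc=A A=dirty B=dirty
step 4/4 (Right): loc=B A=dirty B=dirty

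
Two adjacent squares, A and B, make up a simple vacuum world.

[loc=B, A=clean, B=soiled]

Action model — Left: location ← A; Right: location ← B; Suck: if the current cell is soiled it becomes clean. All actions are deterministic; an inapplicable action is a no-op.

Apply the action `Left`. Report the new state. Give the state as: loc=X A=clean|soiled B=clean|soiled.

start: loc=B A=clean B=soiled
t=1 Left ⇒ loc=A A=clean B=soiled

loc=A A=clean B=soiled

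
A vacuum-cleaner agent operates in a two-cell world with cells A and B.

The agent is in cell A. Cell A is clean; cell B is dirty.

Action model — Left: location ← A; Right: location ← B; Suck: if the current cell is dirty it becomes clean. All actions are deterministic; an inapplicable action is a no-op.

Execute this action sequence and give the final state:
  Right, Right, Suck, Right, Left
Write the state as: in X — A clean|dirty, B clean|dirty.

in A — A clean, B clean

[1] after Right: in B — A clean, B dirty
[2] after Right: in B — A clean, B dirty
[3] after Suck: in B — A clean, B clean
[4] after Right: in B — A clean, B clean
[5] after Left: in A — A clean, B clean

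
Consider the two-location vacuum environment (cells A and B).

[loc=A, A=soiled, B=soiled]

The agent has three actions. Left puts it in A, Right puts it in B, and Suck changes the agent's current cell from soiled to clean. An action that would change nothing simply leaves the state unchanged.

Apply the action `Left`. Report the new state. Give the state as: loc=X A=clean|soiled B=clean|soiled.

start: loc=A A=soiled B=soiled
1) do Left; now loc=A A=soiled B=soiled

loc=A A=soiled B=soiled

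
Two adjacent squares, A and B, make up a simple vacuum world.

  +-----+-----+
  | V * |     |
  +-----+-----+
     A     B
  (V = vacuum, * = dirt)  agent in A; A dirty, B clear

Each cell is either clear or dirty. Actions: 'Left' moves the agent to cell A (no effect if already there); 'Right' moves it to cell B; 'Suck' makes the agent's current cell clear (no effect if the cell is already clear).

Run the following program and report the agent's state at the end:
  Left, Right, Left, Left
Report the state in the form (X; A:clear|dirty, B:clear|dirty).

(A; A:dirty, B:clear)

Left (#1): (A; A:dirty, B:clear)
Right (#2): (B; A:dirty, B:clear)
Left (#3): (A; A:dirty, B:clear)
Left (#4): (A; A:dirty, B:clear)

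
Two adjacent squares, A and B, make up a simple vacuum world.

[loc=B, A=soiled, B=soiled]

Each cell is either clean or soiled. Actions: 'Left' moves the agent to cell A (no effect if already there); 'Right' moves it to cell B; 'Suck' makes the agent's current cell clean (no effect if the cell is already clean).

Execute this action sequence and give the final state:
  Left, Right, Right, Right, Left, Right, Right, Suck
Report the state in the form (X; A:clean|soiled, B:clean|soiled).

step 1/8 (Left): (A; A:soiled, B:soiled)
step 2/8 (Right): (B; A:soiled, B:soiled)
step 3/8 (Right): (B; A:soiled, B:soiled)
step 4/8 (Right): (B; A:soiled, B:soiled)
step 5/8 (Left): (A; A:soiled, B:soiled)
step 6/8 (Right): (B; A:soiled, B:soiled)
step 7/8 (Right): (B; A:soiled, B:soiled)
step 8/8 (Suck): (B; A:soiled, B:clean)

(B; A:soiled, B:clean)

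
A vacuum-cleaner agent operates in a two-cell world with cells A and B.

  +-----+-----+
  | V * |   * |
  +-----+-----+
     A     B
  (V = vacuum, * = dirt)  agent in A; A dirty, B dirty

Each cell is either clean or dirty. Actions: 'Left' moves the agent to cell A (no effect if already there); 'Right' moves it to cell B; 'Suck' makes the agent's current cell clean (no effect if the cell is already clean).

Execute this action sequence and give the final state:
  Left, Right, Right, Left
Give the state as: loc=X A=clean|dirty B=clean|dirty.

1) do Left; now loc=A A=dirty B=dirty
2) do Right; now loc=B A=dirty B=dirty
3) do Right; now loc=B A=dirty B=dirty
4) do Left; now loc=A A=dirty B=dirty

loc=A A=dirty B=dirty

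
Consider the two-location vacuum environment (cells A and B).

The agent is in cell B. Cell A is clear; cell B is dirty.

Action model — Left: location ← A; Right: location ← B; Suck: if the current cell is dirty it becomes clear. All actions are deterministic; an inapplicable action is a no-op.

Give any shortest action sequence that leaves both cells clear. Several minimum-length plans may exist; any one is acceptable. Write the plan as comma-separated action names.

step 1/1 (Suck): loc=B A=clear B=clear
min 1: B is dirty, one Suck

Suck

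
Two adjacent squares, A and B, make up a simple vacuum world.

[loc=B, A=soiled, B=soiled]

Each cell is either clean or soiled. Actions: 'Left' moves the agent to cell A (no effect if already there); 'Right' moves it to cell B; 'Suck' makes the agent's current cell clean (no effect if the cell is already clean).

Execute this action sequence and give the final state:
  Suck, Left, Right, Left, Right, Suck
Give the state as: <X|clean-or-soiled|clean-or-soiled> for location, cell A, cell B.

<B|soiled|clean>

1) do Suck; now <B|soiled|clean>
2) do Left; now <A|soiled|clean>
3) do Right; now <B|soiled|clean>
4) do Left; now <A|soiled|clean>
5) do Right; now <B|soiled|clean>
6) do Suck; now <B|soiled|clean>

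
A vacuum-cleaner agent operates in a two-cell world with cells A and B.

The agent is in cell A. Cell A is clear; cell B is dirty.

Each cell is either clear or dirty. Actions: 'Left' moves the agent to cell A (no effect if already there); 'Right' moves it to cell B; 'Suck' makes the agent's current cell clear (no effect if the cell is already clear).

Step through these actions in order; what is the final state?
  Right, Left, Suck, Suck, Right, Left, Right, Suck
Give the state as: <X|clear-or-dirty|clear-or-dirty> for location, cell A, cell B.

1. Right → <B|clear|dirty>
2. Left → <A|clear|dirty>
3. Suck → <A|clear|dirty>
4. Suck → <A|clear|dirty>
5. Right → <B|clear|dirty>
6. Left → <A|clear|dirty>
7. Right → <B|clear|dirty>
8. Suck → <B|clear|clear>

<B|clear|clear>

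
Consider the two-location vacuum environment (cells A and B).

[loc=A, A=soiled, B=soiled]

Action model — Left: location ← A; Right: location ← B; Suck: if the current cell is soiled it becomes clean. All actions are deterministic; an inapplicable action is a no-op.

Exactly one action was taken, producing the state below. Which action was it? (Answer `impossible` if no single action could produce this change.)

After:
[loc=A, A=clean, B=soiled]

try  Left: loc=A A=soiled B=soiled
try Right: loc=B A=soiled B=soiled
try  Suck: loc=A A=clean B=soiled  ← match

Suck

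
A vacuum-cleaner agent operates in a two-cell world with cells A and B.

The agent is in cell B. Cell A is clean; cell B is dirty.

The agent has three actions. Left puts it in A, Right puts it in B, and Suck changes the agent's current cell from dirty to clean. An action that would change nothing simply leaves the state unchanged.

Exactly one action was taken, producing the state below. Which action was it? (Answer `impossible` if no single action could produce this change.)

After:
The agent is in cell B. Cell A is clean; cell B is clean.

Suck

try  Left: <A|clean|dirty>
try Right: <B|clean|dirty>
try  Suck: <B|clean|clean>  ← match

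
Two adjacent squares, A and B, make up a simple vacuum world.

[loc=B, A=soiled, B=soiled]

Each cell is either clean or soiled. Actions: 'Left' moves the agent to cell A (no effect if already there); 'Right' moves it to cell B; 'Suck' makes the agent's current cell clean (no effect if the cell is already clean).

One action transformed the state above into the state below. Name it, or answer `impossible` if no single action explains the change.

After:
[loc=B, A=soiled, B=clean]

Suck

try  Left: <A|soiled|soiled>
try Right: <B|soiled|soiled>
try  Suck: <B|soiled|clean>  ← match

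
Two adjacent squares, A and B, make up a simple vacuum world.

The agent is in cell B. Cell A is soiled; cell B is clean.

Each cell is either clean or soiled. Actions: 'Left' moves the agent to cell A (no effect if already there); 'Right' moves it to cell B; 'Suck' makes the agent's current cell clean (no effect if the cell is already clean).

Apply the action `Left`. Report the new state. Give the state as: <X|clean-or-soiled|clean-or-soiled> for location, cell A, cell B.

<A|soiled|clean>

start: <B|soiled|clean>
[1] after Left: <A|soiled|clean>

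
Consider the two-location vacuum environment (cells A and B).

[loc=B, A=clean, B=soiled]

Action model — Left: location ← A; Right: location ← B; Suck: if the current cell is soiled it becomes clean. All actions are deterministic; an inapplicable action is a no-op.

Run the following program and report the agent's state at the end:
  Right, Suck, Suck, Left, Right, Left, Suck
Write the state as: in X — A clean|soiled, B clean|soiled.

in A — A clean, B clean

Right (#1): in B — A clean, B soiled
Suck (#2): in B — A clean, B clean
Suck (#3): in B — A clean, B clean
Left (#4): in A — A clean, B clean
Right (#5): in B — A clean, B clean
Left (#6): in A — A clean, B clean
Suck (#7): in A — A clean, B clean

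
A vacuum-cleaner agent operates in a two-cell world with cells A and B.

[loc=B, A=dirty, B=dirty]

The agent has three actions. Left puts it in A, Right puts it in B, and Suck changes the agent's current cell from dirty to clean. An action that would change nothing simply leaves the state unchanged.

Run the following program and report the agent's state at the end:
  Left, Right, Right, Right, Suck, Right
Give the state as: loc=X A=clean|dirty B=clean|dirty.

1. Left → loc=A A=dirty B=dirty
2. Right → loc=B A=dirty B=dirty
3. Right → loc=B A=dirty B=dirty
4. Right → loc=B A=dirty B=dirty
5. Suck → loc=B A=dirty B=clean
6. Right → loc=B A=dirty B=clean

loc=B A=dirty B=clean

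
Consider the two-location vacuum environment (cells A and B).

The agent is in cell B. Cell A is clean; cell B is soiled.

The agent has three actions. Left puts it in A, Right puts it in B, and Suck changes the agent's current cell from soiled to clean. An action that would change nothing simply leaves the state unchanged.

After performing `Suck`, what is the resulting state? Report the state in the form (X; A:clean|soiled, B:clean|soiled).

(B; A:clean, B:clean)

start: (B; A:clean, B:soiled)
1) do Suck; now (B; A:clean, B:clean)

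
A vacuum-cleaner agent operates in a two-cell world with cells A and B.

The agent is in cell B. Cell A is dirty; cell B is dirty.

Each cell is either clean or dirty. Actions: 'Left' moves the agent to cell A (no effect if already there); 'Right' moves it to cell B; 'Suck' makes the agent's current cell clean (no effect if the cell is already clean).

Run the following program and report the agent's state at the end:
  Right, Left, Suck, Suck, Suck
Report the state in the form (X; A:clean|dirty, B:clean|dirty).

(A; A:clean, B:dirty)

1) do Right; now (B; A:dirty, B:dirty)
2) do Left; now (A; A:dirty, B:dirty)
3) do Suck; now (A; A:clean, B:dirty)
4) do Suck; now (A; A:clean, B:dirty)
5) do Suck; now (A; A:clean, B:dirty)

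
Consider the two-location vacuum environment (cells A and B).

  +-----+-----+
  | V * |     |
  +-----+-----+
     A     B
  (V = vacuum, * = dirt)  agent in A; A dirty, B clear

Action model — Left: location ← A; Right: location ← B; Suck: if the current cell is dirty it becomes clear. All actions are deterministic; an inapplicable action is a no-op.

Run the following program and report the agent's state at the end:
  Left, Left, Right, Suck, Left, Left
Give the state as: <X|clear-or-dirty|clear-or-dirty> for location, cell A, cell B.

step 1/6 (Left): <A|dirty|clear>
step 2/6 (Left): <A|dirty|clear>
step 3/6 (Right): <B|dirty|clear>
step 4/6 (Suck): <B|dirty|clear>
step 5/6 (Left): <A|dirty|clear>
step 6/6 (Left): <A|dirty|clear>

<A|dirty|clear>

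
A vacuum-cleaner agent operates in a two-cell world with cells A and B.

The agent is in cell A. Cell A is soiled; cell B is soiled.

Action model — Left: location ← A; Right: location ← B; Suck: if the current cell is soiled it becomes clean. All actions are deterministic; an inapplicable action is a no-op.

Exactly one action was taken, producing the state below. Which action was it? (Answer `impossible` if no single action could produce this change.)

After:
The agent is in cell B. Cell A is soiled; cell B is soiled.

try  Left: in A — A soiled, B soiled
try Right: in B — A soiled, B soiled  ← match
try  Suck: in A — A clean, B soiled

Right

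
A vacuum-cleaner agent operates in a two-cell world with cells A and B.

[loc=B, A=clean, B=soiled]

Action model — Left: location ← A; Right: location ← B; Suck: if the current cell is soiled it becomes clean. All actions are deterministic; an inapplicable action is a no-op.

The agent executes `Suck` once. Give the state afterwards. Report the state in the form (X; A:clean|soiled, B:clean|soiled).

start: (B; A:clean, B:soiled)
Suck (#1): (B; A:clean, B:clean)

(B; A:clean, B:clean)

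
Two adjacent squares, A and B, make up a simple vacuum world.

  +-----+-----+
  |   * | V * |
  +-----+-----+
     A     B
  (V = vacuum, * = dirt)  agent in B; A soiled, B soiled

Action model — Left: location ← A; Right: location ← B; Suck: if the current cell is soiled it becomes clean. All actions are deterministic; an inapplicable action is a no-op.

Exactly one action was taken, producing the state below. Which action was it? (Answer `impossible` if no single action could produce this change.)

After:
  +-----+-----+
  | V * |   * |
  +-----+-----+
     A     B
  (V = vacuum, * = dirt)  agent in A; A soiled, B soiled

try  Left: in A — A soiled, B soiled  ← match
try Right: in B — A soiled, B soiled
try  Suck: in B — A soiled, B clean

Left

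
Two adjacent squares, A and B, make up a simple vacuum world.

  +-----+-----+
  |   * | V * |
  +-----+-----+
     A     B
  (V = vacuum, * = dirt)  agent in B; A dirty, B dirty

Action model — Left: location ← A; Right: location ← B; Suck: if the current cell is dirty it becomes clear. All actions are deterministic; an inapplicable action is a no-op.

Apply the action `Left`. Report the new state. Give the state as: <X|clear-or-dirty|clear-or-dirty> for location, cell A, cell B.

<A|dirty|dirty>

start: <B|dirty|dirty>
step 1/1 (Left): <A|dirty|dirty>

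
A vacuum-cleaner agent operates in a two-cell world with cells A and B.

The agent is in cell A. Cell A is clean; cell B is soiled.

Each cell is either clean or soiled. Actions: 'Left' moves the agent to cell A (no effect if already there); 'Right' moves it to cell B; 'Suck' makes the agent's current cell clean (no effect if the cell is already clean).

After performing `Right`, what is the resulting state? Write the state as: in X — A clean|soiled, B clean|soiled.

start: in A — A clean, B soiled
step 1/1 (Right): in B — A clean, B soiled

in B — A clean, B soiled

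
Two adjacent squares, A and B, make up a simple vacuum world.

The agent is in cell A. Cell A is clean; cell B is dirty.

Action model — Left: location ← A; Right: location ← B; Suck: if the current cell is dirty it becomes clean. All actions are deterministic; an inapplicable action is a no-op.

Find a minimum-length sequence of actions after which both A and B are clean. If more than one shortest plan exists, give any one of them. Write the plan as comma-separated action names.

Right, Suck

t=1 Right ⇒ in B — A clean, B dirty
t=2 Suck ⇒ in B — A clean, B clean
min 2: go B then Suck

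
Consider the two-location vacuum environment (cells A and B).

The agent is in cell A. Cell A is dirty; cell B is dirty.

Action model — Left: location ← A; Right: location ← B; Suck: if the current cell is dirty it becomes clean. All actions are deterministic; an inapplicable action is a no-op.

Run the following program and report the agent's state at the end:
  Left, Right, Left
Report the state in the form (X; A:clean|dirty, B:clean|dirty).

[1] after Left: (A; A:dirty, B:dirty)
[2] after Right: (B; A:dirty, B:dirty)
[3] after Left: (A; A:dirty, B:dirty)

(A; A:dirty, B:dirty)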